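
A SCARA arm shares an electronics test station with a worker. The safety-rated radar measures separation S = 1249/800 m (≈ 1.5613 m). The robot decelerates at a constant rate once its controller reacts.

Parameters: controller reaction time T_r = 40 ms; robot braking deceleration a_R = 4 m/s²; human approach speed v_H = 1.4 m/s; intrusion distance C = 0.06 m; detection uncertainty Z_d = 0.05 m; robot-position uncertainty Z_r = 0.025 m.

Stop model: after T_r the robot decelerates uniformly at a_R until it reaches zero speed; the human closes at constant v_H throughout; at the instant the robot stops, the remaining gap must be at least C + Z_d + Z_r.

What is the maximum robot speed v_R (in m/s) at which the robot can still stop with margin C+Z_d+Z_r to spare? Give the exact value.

collect terms ⇒ (1/8)·v_R² + (39/100)·v_R + (-5481/4000) = 0
  disc = (39/100)² − 4·(1/8)·(-5481/4000) = 33489/40000 ; √disc = 183/200
  v_R = (−(39/100) + 183/200) / (2·(1/8)) = 21/10 m/s
check:
braking lasts T_s = (21/10)/4 = 0.5250 s
reaction-phase robot travel = 2.1000·0.0400 = 0.0840 m
braking distance = 2.1000²/(2·4.0000) = 0.5513 m
person approaches 1.4000·(0.0400+0.5250) = 0.7910 m
residual clearance needed = 0.0600+0.0500+0.0250 = 0.1350 m
sum ≈ 0.0840+0.5513+0.7910+0.1350 ≈ 1.5613 m = S ✓

v_R_max = 21/10 m/s = 2.1000 m/s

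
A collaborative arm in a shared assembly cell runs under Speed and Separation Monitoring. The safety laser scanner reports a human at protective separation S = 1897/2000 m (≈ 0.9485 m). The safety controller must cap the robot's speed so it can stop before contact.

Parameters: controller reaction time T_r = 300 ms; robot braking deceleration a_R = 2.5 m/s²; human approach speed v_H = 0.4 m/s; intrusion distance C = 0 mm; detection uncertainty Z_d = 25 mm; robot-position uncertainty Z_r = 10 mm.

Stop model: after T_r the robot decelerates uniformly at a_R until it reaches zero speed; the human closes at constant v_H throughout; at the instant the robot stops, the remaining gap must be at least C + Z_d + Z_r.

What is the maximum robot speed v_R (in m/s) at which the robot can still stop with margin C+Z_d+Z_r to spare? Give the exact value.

v_R_max = 23/20 m/s = 1.1500 m/s

at the boundary: (1/5)·v² + (23/50)·v + (-1587/2000) = 0
  disc = (23/50)² − 4·(1/5)·(-1587/2000) = 529/625 ; √disc = 23/25
  v_R = (−(23/50) + 23/25) / (2·(1/5)) = 23/20 m/s
check:
stop time T_s = (23/20)/(5/2) = 0.4600 s
reaction-phase robot travel = 1.1500·0.3000 = 0.3450 m
robot under decel: 1.1500²/(2·2.5000) = 0.2645 m
person approaches 0.4000·(0.3000+0.4600) = 0.3040 m
C+Z_d+Z_r = 0.0000+0.0250+0.0100 = 0.0350 m
sum ≈ 0.3450+0.2645+0.3040+0.0350 ≈ 0.9485 m = S ✓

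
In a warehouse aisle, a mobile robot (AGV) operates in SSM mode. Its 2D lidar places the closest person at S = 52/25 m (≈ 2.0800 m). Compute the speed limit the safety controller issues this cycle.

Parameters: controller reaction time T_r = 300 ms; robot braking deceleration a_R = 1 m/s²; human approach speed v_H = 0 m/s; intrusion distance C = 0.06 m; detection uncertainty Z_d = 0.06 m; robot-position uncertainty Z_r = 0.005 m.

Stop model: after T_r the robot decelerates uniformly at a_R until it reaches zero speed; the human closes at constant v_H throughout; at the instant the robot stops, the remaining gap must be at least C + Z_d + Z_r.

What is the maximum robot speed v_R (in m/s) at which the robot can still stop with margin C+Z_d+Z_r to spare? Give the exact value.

at the boundary: (1/2)·v² + (3/10)·v + (-391/200) = 0
  disc = (3/10)² − 4·(1/2)·(-391/200) = 4 ; √disc = 2
  v_R = (−(3/10) + 2) / (2·(1/2)) = 17/10 m/s
check:
braking lasts T_s = (17/10)/1 = 1.7000 s
robot in T_r: 1.7000·0.3000 = 0.5100 m
robot covers 1.7000·1.7000 − ½·1.0000·1.7000² = 1.4450 m while stopping
human closes 0.0000·2.0000 = 0.0000 m
residual clearance needed = 0.0600+0.0600+0.0050 = 0.1250 m
sum ≈ 0.5100+1.4450+0.0000+0.1250 ≈ 2.0800 m = S ✓

v_R_max = 17/10 m/s = 1.7000 m/s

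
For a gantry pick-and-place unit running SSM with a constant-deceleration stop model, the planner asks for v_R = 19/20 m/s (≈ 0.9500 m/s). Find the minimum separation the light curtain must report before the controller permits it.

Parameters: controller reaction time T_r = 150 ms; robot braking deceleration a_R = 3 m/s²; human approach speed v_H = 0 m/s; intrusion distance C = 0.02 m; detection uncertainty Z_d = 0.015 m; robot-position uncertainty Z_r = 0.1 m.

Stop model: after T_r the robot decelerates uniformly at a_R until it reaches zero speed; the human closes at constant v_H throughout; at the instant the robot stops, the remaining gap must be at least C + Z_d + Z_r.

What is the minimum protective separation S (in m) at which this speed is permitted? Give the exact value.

S_min = 1027/2400 m = 0.4279 m

stop time T_s = (19/20)/3 = 0.3167 s
reaction-phase robot travel = 0.9500·0.1500 = 0.1425 m
robot under decel: 0.9500²/(2·3.0000) = 0.1504 m
person approaches 0.0000·(0.1500+0.3167) = 0.0000 m
residual clearance needed = 0.0200+0.0150+0.1000 = 0.1350 m
S_min ≈ 0.1425+0.1504+0.0000+0.1350  ⇒  S_min = 1027/2400 m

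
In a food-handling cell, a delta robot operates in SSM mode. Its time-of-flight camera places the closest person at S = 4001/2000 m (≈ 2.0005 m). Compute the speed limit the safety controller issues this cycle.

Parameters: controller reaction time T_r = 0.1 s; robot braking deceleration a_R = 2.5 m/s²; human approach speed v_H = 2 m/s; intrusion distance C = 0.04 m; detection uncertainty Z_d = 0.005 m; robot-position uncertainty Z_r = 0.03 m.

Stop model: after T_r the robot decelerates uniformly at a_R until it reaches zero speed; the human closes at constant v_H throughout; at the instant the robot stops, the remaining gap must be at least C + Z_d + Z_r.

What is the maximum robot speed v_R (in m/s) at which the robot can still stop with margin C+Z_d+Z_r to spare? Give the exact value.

at the boundary: (1/5)·v² + (9/10)·v + (-3451/2000) = 0
  disc = (9/10)² − 4·(1/5)·(-3451/2000) = 1369/625 ; √disc = 37/25
  v_R = (−(9/10) + 37/25) / (2·(1/5)) = 29/20 m/s
check:
T_s = v_R/a_R = (29/20)/(5/2) = 0.5800 s
robot in T_r: 1.4500·0.1000 = 0.1450 m
braking distance = 1.4500²/(2·2.5000) = 0.4205 m
human over T_r+T_s: 2.0000·(0.1000+0.5800) = 1.3600 m
residual clearance needed = 0.0400+0.0050+0.0300 = 0.0750 m
sum ≈ 0.1450+0.4205+1.3600+0.0750 ≈ 2.0005 m = S ✓

v_R_max = 29/20 m/s = 1.4500 m/s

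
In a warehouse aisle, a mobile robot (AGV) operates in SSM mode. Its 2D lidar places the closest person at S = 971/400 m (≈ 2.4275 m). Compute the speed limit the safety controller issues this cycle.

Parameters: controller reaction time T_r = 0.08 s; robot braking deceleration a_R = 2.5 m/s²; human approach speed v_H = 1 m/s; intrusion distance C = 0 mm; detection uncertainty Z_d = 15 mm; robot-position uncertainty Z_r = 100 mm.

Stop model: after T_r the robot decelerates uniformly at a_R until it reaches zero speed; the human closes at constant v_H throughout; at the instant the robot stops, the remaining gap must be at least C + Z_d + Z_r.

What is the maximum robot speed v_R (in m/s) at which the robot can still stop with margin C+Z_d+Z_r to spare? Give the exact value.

at the boundary: (1/5)·v² + (12/25)·v + (-893/400) = 0
  disc = (12/25)² − 4·(1/5)·(-893/400) = 5041/2500 ; √disc = 71/50
  v_R = (−(12/25) + 71/50) / (2·(1/5)) = 47/20 m/s
check:
stop time T_s = (47/20)/(5/2) = 0.9400 s
robot covers v_R·T_r = 2.3500·0.0800 = 0.1880 m before braking
robot covers 2.3500·0.9400 − ½·2.5000·0.9400² = 1.1045 m while stopping
human closes 1.0000·1.0200 = 1.0200 m
residual clearance needed = 0.0000+0.0150+0.1000 = 0.1150 m
sum ≈ 0.1880+1.1045+1.0200+0.1150 ≈ 2.4275 m = S ✓

v_R_max = 47/20 m/s = 2.3500 m/s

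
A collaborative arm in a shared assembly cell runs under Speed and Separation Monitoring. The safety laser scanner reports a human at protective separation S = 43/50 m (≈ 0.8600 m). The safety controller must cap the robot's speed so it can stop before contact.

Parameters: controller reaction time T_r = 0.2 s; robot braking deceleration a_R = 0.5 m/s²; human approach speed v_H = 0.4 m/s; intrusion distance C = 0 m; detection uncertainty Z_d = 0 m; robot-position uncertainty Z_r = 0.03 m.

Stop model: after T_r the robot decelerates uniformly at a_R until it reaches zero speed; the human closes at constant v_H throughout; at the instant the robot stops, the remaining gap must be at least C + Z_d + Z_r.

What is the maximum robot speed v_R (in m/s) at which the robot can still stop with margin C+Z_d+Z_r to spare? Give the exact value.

at the boundary: (1)·v² + (1)·v + (-3/4) = 0
  disc = (1)² − 4·(1)·(-3/4) = 4 ; √disc = 2
  v_R = (−(1) + 2) / (2·(1)) = 1/2 m/s
check:
braking lasts T_s = (1/2)/(1/2) = 1.0000 s
reaction-phase robot travel = 0.5000·0.2000 = 0.1000 m
robot under decel: 0.5000²/(2·0.5000) = 0.2500 m
person approaches 0.4000·(0.2000+1.0000) = 0.4800 m
residual clearance needed = 0.0000+0.0000+0.0300 = 0.0300 m
sum ≈ 0.1000+0.2500+0.4800+0.0300 ≈ 0.8600 m = S ✓

v_R_max = 1/2 m/s = 0.5000 m/s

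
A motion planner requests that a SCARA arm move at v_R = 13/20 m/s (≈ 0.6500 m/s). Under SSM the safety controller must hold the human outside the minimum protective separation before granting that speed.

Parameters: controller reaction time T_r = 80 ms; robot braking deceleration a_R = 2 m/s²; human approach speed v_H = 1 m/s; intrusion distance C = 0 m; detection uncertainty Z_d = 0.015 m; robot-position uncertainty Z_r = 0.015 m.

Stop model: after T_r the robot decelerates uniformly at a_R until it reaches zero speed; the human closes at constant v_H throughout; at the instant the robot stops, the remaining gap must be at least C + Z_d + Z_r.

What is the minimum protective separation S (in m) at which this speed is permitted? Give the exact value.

S_min = 4741/8000 m = 0.5926 m

stop time T_s = (13/20)/2 = 0.3250 s
reaction-phase robot travel = 0.6500·0.0800 = 0.0520 m
robot covers 0.6500·0.3250 − ½·2.0000·0.3250² = 0.1056 m while stopping
human over T_r+T_s: 1.0000·(0.0800+0.3250) = 0.4050 m
C+Z_d+Z_r = 0.0000+0.0150+0.0150 = 0.0300 m
S_min ≈ 0.0520+0.1056+0.4050+0.0300  ⇒  S_min = 4741/8000 m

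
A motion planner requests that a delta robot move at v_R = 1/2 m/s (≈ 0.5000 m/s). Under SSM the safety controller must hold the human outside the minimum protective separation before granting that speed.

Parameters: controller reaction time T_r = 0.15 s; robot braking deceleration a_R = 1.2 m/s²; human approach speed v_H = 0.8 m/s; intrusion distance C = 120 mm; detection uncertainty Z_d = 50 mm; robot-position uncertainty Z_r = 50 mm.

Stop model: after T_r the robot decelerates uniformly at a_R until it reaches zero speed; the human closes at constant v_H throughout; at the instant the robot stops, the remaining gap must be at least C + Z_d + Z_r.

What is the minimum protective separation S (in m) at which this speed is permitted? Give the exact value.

S_min = 341/400 m = 0.8525 m

braking lasts T_s = (1/2)/(6/5) = 0.4167 s
reaction-phase robot travel = 0.5000·0.1500 = 0.0750 m
braking distance = 0.5000²/(2·1.2000) = 0.1042 m
person approaches 0.8000·(0.1500+0.4167) = 0.4533 m
C+Z_d+Z_r = 0.1200+0.0500+0.0500 = 0.2200 m
S_min ≈ 0.0750+0.1042+0.4533+0.2200  ⇒  S_min = 341/400 m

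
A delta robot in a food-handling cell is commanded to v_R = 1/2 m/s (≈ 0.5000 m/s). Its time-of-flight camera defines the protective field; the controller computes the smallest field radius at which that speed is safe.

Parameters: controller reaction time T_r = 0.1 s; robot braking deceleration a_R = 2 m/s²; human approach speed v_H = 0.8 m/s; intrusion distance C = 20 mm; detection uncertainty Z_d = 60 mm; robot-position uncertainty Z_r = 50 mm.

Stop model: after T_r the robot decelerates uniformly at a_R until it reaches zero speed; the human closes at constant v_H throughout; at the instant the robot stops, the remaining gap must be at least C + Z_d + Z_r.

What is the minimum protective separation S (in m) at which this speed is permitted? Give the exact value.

stop time T_s = (1/2)/2 = 0.2500 s
robot covers v_R·T_r = 0.5000·0.1000 = 0.0500 m before braking
braking distance = 0.5000²/(2·2.0000) = 0.0625 m
person approaches 0.8000·(0.1000+0.2500) = 0.2800 m
margins: 0.0200+0.0600+0.0500 = 0.1300 m
S_min ≈ 0.0500+0.0625+0.2800+0.1300  ⇒  S_min = 209/400 m

S_min = 209/400 m = 0.5225 m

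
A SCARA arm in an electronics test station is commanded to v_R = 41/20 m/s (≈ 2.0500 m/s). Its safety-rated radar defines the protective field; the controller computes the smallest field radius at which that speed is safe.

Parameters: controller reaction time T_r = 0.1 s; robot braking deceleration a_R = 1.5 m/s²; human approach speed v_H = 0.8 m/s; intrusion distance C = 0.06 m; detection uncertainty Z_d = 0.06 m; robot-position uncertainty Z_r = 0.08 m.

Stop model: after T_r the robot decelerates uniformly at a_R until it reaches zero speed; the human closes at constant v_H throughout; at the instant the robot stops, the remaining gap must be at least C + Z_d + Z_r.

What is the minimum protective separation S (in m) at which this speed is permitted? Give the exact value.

S_min = 143/48 m = 2.9792 m

braking lasts T_s = (41/20)/(3/2) = 1.3667 s
robot in T_r: 2.0500·0.1000 = 0.2050 m
robot under decel: 2.0500²/(2·1.5000) = 1.4008 m
person approaches 0.8000·(0.1000+1.3667) = 1.1733 m
residual clearance needed = 0.0600+0.0600+0.0800 = 0.2000 m
S_min ≈ 0.2050+1.4008+1.1733+0.2000  ⇒  S_min = 143/48 m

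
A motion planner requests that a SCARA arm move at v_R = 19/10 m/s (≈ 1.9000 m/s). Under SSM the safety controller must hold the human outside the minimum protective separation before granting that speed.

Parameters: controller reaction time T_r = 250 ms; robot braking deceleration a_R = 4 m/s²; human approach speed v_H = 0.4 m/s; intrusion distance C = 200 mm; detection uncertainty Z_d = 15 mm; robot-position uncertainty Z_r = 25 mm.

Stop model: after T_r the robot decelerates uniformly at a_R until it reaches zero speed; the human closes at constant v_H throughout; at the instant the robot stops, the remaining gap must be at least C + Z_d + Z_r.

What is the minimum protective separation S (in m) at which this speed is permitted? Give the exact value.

S_min = 233/160 m = 1.4563 m

stop time T_s = (19/10)/4 = 0.4750 s
robot covers v_R·T_r = 1.9000·0.2500 = 0.4750 m before braking
robot covers 1.9000·0.4750 − ½·4.0000·0.4750² = 0.4512 m while stopping
human closes 0.4000·0.7250 = 0.2900 m
margins: 0.2000+0.0150+0.0250 = 0.2400 m
S_min ≈ 0.4750+0.4512+0.2900+0.2400  ⇒  S_min = 233/160 m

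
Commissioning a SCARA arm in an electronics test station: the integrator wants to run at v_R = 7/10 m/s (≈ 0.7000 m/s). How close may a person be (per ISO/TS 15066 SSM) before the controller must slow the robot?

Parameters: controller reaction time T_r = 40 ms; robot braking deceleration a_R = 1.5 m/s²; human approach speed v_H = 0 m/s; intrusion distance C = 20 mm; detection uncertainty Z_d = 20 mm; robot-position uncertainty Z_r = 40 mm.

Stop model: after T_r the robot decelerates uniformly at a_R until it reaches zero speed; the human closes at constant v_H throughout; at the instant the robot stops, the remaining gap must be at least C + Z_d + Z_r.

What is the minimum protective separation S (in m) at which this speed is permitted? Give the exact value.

S_min = 407/1500 m = 0.2713 m

stop time T_s = (7/10)/(3/2) = 0.4667 s
robot covers v_R·T_r = 0.7000·0.0400 = 0.0280 m before braking
robot under decel: 0.7000²/(2·1.5000) = 0.1633 m
human closes 0.0000·0.5067 = 0.0000 m
margins: 0.0200+0.0200+0.0400 = 0.0800 m
S_min ≈ 0.0280+0.1633+0.0000+0.0800  ⇒  S_min = 407/1500 m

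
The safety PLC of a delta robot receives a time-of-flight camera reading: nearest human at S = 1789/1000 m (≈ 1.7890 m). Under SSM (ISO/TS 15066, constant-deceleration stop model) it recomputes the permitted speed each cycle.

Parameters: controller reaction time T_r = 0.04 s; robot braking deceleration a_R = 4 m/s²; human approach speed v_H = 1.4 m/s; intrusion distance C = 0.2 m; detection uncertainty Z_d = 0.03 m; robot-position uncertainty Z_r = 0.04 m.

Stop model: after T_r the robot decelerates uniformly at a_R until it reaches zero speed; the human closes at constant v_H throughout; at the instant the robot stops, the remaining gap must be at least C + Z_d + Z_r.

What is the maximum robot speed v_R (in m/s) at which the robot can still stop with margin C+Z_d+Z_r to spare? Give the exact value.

v_R_max = 11/5 m/s = 2.2000 m/s

collect terms ⇒ (1/8)·v_R² + (39/100)·v_R + (-1463/1000) = 0
  disc = (39/100)² − 4·(1/8)·(-1463/1000) = 2209/2500 ; √disc = 47/50
  v_R = (−(39/100) + 47/50) / (2·(1/8)) = 11/5 m/s
check:
braking lasts T_s = (11/5)/4 = 0.5500 s
robot in T_r: 2.2000·0.0400 = 0.0880 m
braking distance = 2.2000²/(2·4.0000) = 0.6050 m
human over T_r+T_s: 1.4000·(0.0400+0.5500) = 0.8260 m
margins: 0.2000+0.0300+0.0400 = 0.2700 m
sum ≈ 0.0880+0.6050+0.8260+0.2700 ≈ 1.7890 m = S ✓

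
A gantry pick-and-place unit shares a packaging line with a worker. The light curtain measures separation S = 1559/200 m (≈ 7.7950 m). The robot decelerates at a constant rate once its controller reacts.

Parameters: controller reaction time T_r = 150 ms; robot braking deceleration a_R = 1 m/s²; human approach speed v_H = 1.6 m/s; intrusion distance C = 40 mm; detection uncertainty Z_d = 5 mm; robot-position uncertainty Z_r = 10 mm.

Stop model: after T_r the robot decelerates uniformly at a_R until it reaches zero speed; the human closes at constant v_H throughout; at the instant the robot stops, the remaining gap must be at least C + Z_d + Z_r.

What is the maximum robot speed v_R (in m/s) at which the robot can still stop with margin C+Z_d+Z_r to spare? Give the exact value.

v_R_max = 5/2 m/s = 2.5000 m/s

collect terms ⇒ (1/2)·v_R² + (7/4)·v_R + (-15/2) = 0
  disc = (7/4)² − 4·(1/2)·(-15/2) = 289/16 ; √disc = 17/4
  v_R = (−(7/4) + 17/4) / (2·(1/2)) = 5/2 m/s
check:
T_s = v_R/a_R = (5/2)/1 = 2.5000 s
reaction-phase robot travel = 2.5000·0.1500 = 0.3750 m
robot under decel: 2.5000²/(2·1.0000) = 3.1250 m
person approaches 1.6000·(0.1500+2.5000) = 4.2400 m
margins: 0.0400+0.0050+0.0100 = 0.0550 m
sum ≈ 0.3750+3.1250+4.2400+0.0550 ≈ 7.7950 m = S ✓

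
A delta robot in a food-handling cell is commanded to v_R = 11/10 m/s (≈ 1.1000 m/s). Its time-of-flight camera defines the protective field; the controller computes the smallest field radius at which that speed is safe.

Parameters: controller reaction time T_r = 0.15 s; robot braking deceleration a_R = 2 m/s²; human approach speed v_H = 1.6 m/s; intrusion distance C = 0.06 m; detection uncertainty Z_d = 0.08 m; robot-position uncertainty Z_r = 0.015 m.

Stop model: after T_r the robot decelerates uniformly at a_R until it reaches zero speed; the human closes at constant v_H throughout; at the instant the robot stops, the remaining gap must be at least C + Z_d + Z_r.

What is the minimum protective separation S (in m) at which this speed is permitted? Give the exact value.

stop time T_s = (11/10)/2 = 0.5500 s
reaction-phase robot travel = 1.1000·0.1500 = 0.1650 m
robot under decel: 1.1000²/(2·2.0000) = 0.3025 m
person approaches 1.6000·(0.1500+0.5500) = 1.1200 m
C+Z_d+Z_r = 0.0600+0.0800+0.0150 = 0.1550 m
S_min ≈ 0.1650+0.3025+1.1200+0.1550  ⇒  S_min = 697/400 m

S_min = 697/400 m = 1.7425 m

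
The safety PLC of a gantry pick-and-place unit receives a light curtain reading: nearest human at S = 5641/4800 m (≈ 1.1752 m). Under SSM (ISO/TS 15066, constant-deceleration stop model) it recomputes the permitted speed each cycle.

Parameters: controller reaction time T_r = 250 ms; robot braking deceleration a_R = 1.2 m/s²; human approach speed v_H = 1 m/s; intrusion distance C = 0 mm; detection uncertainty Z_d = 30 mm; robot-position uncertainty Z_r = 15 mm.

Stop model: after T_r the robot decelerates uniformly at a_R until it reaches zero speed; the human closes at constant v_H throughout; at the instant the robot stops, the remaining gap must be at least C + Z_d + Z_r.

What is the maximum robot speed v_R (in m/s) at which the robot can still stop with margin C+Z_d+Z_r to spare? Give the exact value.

quadratic (5/12)·v² + (13/12)·v + (-169/192) = 0
  disc = (13/12)² − 4·(5/12)·(-169/192) = 169/64 ; √disc = 13/8
  v_R = (−(13/12) + 13/8) / (2·(5/12)) = 13/20 m/s
check:
stop time T_s = (13/20)/(6/5) = 0.5417 s
robot in T_r: 0.6500·0.2500 = 0.1625 m
braking distance = 0.6500²/(2·1.2000) = 0.1760 m
human over T_r+T_s: 1.0000·(0.2500+0.5417) = 0.7917 m
residual clearance needed = 0.0000+0.0300+0.0150 = 0.0450 m
sum ≈ 0.1625+0.1760+0.7917+0.0450 ≈ 1.1752 m = S ✓

v_R_max = 13/20 m/s = 0.6500 m/s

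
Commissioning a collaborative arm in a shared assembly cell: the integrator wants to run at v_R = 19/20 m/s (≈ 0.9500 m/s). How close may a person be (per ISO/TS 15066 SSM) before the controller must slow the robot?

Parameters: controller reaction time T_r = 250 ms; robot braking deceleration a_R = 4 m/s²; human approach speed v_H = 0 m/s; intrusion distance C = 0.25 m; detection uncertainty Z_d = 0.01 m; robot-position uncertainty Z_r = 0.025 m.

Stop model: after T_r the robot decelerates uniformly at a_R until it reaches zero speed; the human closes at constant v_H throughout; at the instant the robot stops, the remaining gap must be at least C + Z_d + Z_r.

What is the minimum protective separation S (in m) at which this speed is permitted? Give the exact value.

S_min = 2033/3200 m = 0.6353 m

braking lasts T_s = (19/20)/4 = 0.2375 s
reaction-phase robot travel = 0.9500·0.2500 = 0.2375 m
robot covers 0.9500·0.2375 − ½·4.0000·0.2375² = 0.1128 m while stopping
person approaches 0.0000·(0.2500+0.2375) = 0.0000 m
C+Z_d+Z_r = 0.2500+0.0100+0.0250 = 0.2850 m
S_min ≈ 0.2375+0.1128+0.0000+0.2850  ⇒  S_min = 2033/3200 m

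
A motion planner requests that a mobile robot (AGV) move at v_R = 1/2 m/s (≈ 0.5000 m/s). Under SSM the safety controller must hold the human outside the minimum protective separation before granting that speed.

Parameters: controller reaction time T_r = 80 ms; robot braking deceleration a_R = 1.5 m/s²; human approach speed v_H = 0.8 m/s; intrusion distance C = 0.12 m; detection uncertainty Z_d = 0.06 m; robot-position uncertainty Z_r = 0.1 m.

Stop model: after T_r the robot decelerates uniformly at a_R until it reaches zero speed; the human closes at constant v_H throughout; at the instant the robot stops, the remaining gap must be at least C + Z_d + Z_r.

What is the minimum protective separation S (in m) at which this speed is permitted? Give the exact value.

stop time T_s = (1/2)/(3/2) = 0.3333 s
robot in T_r: 0.5000·0.0800 = 0.0400 m
robot under decel: 0.5000²/(2·1.5000) = 0.0833 m
human over T_r+T_s: 0.8000·(0.0800+0.3333) = 0.3307 m
C+Z_d+Z_r = 0.1200+0.0600+0.1000 = 0.2800 m
S_min ≈ 0.0400+0.0833+0.3307+0.2800  ⇒  S_min = 367/500 m

S_min = 367/500 m = 0.7340 m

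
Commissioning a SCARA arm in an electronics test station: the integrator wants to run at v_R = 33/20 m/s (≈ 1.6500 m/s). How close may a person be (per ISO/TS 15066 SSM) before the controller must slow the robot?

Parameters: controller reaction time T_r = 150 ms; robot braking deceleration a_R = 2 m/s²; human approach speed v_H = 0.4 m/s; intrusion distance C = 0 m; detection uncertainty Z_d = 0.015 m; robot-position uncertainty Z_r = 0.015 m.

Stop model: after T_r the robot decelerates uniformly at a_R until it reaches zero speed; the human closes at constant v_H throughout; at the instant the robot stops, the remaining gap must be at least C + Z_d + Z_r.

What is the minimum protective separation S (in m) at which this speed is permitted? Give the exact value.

stop time T_s = (33/20)/2 = 0.8250 s
robot in T_r: 1.6500·0.1500 = 0.2475 m
robot covers 1.6500·0.8250 − ½·2.0000·0.8250² = 0.6806 m while stopping
human over T_r+T_s: 0.4000·(0.1500+0.8250) = 0.3900 m
C+Z_d+Z_r = 0.0000+0.0150+0.0150 = 0.0300 m
S_min ≈ 0.2475+0.6806+0.3900+0.0300  ⇒  S_min = 2157/1600 m

S_min = 2157/1600 m = 1.3481 m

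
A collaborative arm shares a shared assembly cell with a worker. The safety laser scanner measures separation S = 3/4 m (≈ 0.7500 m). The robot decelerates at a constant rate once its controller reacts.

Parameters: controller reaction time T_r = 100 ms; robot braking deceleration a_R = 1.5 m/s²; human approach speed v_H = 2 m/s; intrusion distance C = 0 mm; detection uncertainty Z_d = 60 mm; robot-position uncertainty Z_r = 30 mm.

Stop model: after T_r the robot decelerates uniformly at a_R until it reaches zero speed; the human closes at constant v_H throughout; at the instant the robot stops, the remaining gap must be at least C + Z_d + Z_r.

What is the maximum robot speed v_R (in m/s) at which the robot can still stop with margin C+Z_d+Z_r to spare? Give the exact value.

quadratic (1/3)·v² + (43/30)·v + (-23/50) = 0
  disc = (43/30)² − 4·(1/3)·(-23/50) = 2401/900 ; √disc = 49/30
  v_R = (−(43/30) + 49/30) / (2·(1/3)) = 3/10 m/s
check:
stop time T_s = (3/10)/(3/2) = 0.2000 s
robot in T_r: 0.3000·0.1000 = 0.0300 m
braking distance = 0.3000²/(2·1.5000) = 0.0300 m
human closes 2.0000·0.3000 = 0.6000 m
margins: 0.0000+0.0600+0.0300 = 0.0900 m
sum ≈ 0.0300+0.0300+0.6000+0.0900 ≈ 0.7500 m = S ✓

v_R_max = 3/10 m/s = 0.3000 m/s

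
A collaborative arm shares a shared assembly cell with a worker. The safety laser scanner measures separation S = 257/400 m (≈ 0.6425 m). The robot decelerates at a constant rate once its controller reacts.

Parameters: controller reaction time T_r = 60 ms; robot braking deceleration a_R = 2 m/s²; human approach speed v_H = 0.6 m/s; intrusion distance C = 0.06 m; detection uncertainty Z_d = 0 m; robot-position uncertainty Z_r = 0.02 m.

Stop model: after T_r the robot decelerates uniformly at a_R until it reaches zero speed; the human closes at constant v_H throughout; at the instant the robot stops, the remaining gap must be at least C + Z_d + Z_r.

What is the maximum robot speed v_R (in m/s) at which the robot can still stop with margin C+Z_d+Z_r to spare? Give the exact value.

at the boundary: (1/4)·v² + (9/25)·v + (-1053/2000) = 0
  disc = (9/25)² − 4·(1/4)·(-1053/2000) = 6561/10000 ; √disc = 81/100
  v_R = (−(9/25) + 81/100) / (2·(1/4)) = 9/10 m/s
check:
T_s = v_R/a_R = (9/10)/2 = 0.4500 s
robot covers v_R·T_r = 0.9000·0.0600 = 0.0540 m before braking
robot covers 0.9000·0.4500 − ½·2.0000·0.4500² = 0.2025 m while stopping
human over T_r+T_s: 0.6000·(0.0600+0.4500) = 0.3060 m
residual clearance needed = 0.0600+0.0000+0.0200 = 0.0800 m
sum ≈ 0.0540+0.2025+0.3060+0.0800 ≈ 0.6425 m = S ✓

v_R_max = 9/10 m/s = 0.9000 m/s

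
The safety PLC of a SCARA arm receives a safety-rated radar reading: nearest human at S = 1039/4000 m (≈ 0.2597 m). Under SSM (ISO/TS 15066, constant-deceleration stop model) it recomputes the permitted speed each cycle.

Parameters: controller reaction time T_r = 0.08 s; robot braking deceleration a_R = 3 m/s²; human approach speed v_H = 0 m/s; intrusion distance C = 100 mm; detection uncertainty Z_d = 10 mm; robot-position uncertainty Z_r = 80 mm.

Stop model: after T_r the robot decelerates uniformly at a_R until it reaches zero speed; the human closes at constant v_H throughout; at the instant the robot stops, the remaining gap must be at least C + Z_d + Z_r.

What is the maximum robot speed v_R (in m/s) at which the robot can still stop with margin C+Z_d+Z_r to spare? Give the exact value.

v_R_max = 9/20 m/s = 0.4500 m/s

collect terms ⇒ (1/6)·v_R² + (2/25)·v_R + (-279/4000) = 0
  disc = (2/25)² − 4·(1/6)·(-279/4000) = 529/10000 ; √disc = 23/100
  v_R = (−(2/25) + 23/100) / (2·(1/6)) = 9/20 m/s
check:
braking lasts T_s = (9/20)/3 = 0.1500 s
robot covers v_R·T_r = 0.4500·0.0800 = 0.0360 m before braking
braking distance = 0.4500²/(2·3.0000) = 0.0338 m
human closes 0.0000·0.2300 = 0.0000 m
margins: 0.1000+0.0100+0.0800 = 0.1900 m
sum ≈ 0.0360+0.0338+0.0000+0.1900 ≈ 0.2597 m = S ✓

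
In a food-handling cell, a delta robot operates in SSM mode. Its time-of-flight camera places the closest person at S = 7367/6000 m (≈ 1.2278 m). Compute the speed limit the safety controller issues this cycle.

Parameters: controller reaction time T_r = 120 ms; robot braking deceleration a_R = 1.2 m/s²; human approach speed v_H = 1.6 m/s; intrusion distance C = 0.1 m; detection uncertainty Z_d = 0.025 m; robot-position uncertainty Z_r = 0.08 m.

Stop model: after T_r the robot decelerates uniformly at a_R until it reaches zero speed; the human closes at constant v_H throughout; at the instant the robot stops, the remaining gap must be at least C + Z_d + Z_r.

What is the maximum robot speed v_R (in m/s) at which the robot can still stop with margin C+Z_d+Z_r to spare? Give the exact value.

quadratic (5/12)·v² + (109/75)·v + (-997/1200) = 0
  disc = (109/75)² − 4·(5/12)·(-997/1200) = 34969/10000 ; √disc = 187/100
  v_R = (−(109/75) + 187/100) / (2·(5/12)) = 1/2 m/s
check:
braking lasts T_s = (1/2)/(6/5) = 0.4167 s
robot in T_r: 0.5000·0.1200 = 0.0600 m
robot covers 0.5000·0.4167 − ½·1.2000·0.4167² = 0.1042 m while stopping
human over T_r+T_s: 1.6000·(0.1200+0.4167) = 0.8587 m
residual clearance needed = 0.1000+0.0250+0.0800 = 0.2050 m
sum ≈ 0.0600+0.1042+0.8587+0.2050 ≈ 1.2278 m = S ✓

v_R_max = 1/2 m/s = 0.5000 m/s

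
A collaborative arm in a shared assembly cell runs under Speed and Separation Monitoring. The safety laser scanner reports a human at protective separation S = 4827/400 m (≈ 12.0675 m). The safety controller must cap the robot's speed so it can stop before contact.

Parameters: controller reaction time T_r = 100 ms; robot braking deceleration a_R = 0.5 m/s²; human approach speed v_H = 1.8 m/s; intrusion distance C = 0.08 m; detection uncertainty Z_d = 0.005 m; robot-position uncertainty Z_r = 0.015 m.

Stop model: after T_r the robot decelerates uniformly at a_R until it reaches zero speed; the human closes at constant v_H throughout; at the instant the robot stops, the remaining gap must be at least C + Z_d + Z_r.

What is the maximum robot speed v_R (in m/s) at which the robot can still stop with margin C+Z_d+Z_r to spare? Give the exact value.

collect terms ⇒ (1)·v_R² + (37/10)·v_R + (-943/80) = 0
  disc = (37/10)² − 4·(1)·(-943/80) = 1521/25 ; √disc = 39/5
  v_R = (−(37/10) + 39/5) / (2·(1)) = 41/20 m/s
check:
T_s = v_R/a_R = (41/20)/(1/2) = 4.1000 s
reaction-phase robot travel = 2.0500·0.1000 = 0.2050 m
robot covers 2.0500·4.1000 − ½·0.5000·4.1000² = 4.2025 m while stopping
person approaches 1.8000·(0.1000+4.1000) = 7.5600 m
C+Z_d+Z_r = 0.0800+0.0050+0.0150 = 0.1000 m
sum ≈ 0.2050+4.2025+7.5600+0.1000 ≈ 12.0675 m = S ✓

v_R_max = 41/20 m/s = 2.0500 m/s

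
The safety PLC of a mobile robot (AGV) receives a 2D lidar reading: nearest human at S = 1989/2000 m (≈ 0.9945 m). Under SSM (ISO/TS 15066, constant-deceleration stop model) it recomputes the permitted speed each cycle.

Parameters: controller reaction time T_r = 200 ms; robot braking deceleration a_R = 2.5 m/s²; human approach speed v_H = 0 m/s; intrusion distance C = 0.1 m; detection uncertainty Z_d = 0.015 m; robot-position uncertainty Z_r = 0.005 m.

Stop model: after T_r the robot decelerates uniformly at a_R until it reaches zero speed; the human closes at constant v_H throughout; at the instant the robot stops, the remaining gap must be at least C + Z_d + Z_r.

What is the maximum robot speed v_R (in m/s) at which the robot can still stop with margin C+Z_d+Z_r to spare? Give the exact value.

v_R_max = 33/20 m/s = 1.6500 m/s

quadratic (1/5)·v² + (1/5)·v + (-1749/2000) = 0
  disc = (1/5)² − 4·(1/5)·(-1749/2000) = 1849/2500 ; √disc = 43/50
  v_R = (−(1/5) + 43/50) / (2·(1/5)) = 33/20 m/s
check:
T_s = v_R/a_R = (33/20)/(5/2) = 0.6600 s
robot in T_r: 1.6500·0.2000 = 0.3300 m
robot covers 1.6500·0.6600 − ½·2.5000·0.6600² = 0.5445 m while stopping
human closes 0.0000·0.8600 = 0.0000 m
margins: 0.1000+0.0150+0.0050 = 0.1200 m
sum ≈ 0.3300+0.5445+0.0000+0.1200 ≈ 0.9945 m = S ✓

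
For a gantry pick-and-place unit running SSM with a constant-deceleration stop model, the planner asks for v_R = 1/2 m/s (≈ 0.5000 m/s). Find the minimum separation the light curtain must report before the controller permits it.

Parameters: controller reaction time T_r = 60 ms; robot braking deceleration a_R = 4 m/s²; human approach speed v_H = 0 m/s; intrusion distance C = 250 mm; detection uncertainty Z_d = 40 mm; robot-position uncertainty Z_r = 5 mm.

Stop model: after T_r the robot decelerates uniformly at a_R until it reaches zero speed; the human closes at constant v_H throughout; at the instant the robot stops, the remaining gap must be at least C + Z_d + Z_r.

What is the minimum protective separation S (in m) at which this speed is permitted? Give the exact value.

S_min = 57/160 m = 0.3563 m

T_s = v_R/a_R = (1/2)/4 = 0.1250 s
reaction-phase robot travel = 0.5000·0.0600 = 0.0300 m
robot covers 0.5000·0.1250 − ½·4.0000·0.1250² = 0.0312 m while stopping
human over T_r+T_s: 0.0000·(0.0600+0.1250) = 0.0000 m
margins: 0.2500+0.0400+0.0050 = 0.2950 m
S_min ≈ 0.0300+0.0312+0.0000+0.2950  ⇒  S_min = 57/160 m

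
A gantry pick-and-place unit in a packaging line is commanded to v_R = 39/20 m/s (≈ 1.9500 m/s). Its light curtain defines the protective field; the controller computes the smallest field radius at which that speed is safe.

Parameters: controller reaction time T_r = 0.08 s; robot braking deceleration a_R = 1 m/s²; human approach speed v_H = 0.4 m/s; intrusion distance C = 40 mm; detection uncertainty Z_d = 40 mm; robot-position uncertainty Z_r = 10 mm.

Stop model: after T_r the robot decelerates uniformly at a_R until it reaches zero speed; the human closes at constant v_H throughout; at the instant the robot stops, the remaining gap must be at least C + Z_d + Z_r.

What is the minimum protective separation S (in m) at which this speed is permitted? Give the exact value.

T_s = v_R/a_R = (39/20)/1 = 1.9500 s
reaction-phase robot travel = 1.9500·0.0800 = 0.1560 m
braking distance = 1.9500²/(2·1.0000) = 1.9013 m
human over T_r+T_s: 0.4000·(0.0800+1.9500) = 0.8120 m
margins: 0.0400+0.0400+0.0100 = 0.0900 m
S_min ≈ 0.1560+1.9013+0.8120+0.0900  ⇒  S_min = 11837/4000 m

S_min = 11837/4000 m = 2.9592 m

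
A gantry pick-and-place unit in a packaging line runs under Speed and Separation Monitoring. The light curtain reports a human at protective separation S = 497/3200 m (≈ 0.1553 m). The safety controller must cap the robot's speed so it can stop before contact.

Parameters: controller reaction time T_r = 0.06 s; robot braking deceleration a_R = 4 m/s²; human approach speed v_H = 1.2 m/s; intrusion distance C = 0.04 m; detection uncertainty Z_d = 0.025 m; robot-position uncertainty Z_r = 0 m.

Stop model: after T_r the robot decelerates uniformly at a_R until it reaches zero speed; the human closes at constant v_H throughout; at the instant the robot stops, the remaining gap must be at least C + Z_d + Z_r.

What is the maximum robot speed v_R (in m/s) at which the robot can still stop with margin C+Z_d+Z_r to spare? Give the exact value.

at the boundary: (1/8)·v² + (9/25)·v + (-293/16000) = 0
  disc = (9/25)² − 4·(1/8)·(-293/16000) = 22201/160000 ; √disc = 149/400
  v_R = (−(9/25) + 149/400) / (2·(1/8)) = 1/20 m/s
check:
T_s = v_R/a_R = (1/20)/4 = 0.0125 s
robot in T_r: 0.0500·0.0600 = 0.0030 m
robot covers 0.0500·0.0125 − ½·4.0000·0.0125² = 0.0003 m while stopping
human over T_r+T_s: 1.2000·(0.0600+0.0125) = 0.0870 m
margins: 0.0400+0.0250+0.0000 = 0.0650 m
sum ≈ 0.0030+0.0003+0.0870+0.0650 ≈ 0.1553 m = S ✓

v_R_max = 1/20 m/s = 0.0500 m/s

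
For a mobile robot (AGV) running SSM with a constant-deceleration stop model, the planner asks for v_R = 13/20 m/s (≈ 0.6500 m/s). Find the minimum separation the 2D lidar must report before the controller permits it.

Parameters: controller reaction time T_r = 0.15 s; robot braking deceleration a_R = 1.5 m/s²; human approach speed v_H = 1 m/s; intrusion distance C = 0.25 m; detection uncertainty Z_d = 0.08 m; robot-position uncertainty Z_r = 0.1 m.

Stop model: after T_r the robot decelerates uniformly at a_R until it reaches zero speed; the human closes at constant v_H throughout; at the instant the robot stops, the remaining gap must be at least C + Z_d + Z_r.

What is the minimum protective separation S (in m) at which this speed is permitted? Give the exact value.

S_min = 751/600 m = 1.2517 m

T_s = v_R/a_R = (13/20)/(3/2) = 0.4333 s
reaction-phase robot travel = 0.6500·0.1500 = 0.0975 m
robot covers 0.6500·0.4333 − ½·1.5000·0.4333² = 0.1408 m while stopping
human closes 1.0000·0.5833 = 0.5833 m
C+Z_d+Z_r = 0.2500+0.0800+0.1000 = 0.4300 m
S_min ≈ 0.0975+0.1408+0.5833+0.4300  ⇒  S_min = 751/600 m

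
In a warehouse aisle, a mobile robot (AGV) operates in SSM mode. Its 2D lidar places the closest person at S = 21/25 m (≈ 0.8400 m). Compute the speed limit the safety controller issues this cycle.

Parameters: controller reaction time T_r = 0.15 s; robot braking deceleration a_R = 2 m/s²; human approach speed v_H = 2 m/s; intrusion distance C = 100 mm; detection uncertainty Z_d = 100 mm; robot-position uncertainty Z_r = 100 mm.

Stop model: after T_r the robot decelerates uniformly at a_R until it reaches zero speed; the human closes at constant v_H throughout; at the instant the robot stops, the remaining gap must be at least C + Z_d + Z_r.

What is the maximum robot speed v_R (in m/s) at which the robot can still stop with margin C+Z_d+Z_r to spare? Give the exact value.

quadratic (1/4)·v² + (23/20)·v + (-6/25) = 0
  disc = (23/20)² − 4·(1/4)·(-6/25) = 25/16 ; √disc = 5/4
  v_R = (−(23/20) + 5/4) / (2·(1/4)) = 1/5 m/s
check:
braking lasts T_s = (1/5)/2 = 0.1000 s
robot in T_r: 0.2000·0.1500 = 0.0300 m
robot covers 0.2000·0.1000 − ½·2.0000·0.1000² = 0.0100 m while stopping
person approaches 2.0000·(0.1500+0.1000) = 0.5000 m
residual clearance needed = 0.1000+0.1000+0.1000 = 0.3000 m
sum ≈ 0.0300+0.0100+0.5000+0.3000 ≈ 0.8400 m = S ✓

v_R_max = 1/5 m/s = 0.2000 m/s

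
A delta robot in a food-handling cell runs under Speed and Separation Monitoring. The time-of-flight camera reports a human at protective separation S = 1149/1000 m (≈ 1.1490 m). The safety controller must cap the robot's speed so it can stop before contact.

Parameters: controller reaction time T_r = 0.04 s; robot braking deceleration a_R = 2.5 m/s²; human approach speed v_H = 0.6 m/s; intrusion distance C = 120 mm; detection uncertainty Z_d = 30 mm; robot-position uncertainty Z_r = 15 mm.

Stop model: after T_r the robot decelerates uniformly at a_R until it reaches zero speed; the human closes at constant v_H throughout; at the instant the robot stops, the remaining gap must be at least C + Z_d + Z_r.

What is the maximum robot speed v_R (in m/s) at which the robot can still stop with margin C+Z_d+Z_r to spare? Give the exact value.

at the boundary: (1/5)·v² + (7/25)·v + (-24/25) = 0
  disc = (7/25)² − 4·(1/5)·(-24/25) = 529/625 ; √disc = 23/25
  v_R = (−(7/25) + 23/25) / (2·(1/5)) = 8/5 m/s
check:
stop time T_s = (8/5)/(5/2) = 0.6400 s
reaction-phase robot travel = 1.6000·0.0400 = 0.0640 m
robot under decel: 1.6000²/(2·2.5000) = 0.5120 m
person approaches 0.6000·(0.0400+0.6400) = 0.4080 m
residual clearance needed = 0.1200+0.0300+0.0150 = 0.1650 m
sum ≈ 0.0640+0.5120+0.4080+0.1650 ≈ 1.1490 m = S ✓

v_R_max = 8/5 m/s = 1.6000 m/s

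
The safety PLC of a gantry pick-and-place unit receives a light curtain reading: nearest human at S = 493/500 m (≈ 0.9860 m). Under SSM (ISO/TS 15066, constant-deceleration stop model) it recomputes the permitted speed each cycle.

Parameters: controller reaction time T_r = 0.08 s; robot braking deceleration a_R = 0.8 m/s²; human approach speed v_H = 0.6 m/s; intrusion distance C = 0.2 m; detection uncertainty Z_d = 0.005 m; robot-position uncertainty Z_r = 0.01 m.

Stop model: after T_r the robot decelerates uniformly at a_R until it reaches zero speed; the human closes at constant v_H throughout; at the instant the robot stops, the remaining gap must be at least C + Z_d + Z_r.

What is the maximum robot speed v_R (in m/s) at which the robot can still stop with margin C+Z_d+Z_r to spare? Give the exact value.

at the boundary: (5/8)·v² + (83/100)·v + (-723/1000) = 0
  disc = (83/100)² − 4·(5/8)·(-723/1000) = 6241/2500 ; √disc = 79/50
  v_R = (−(83/100) + 79/50) / (2·(5/8)) = 3/5 m/s
check:
T_s = v_R/a_R = (3/5)/(4/5) = 0.7500 s
robot covers v_R·T_r = 0.6000·0.0800 = 0.0480 m before braking
robot covers 0.6000·0.7500 − ½·0.8000·0.7500² = 0.2250 m while stopping
person approaches 0.6000·(0.0800+0.7500) = 0.4980 m
C+Z_d+Z_r = 0.2000+0.0050+0.0100 = 0.2150 m
sum ≈ 0.0480+0.2250+0.4980+0.2150 ≈ 0.9860 m = S ✓

v_R_max = 3/5 m/s = 0.6000 m/s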